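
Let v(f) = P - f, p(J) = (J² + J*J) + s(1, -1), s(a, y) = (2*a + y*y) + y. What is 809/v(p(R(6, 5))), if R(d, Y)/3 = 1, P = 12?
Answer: -809/8 ≈ -101.13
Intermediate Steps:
R(d, Y) = 3 (R(d, Y) = 3*1 = 3)
s(a, y) = y + y² + 2*a (s(a, y) = (2*a + y²) + y = (y² + 2*a) + y = y + y² + 2*a)
p(J) = 2 + 2*J² (p(J) = (J² + J*J) + (-1 + (-1)² + 2*1) = (J² + J²) + (-1 + 1 + 2) = 2*J² + 2 = 2 + 2*J²)
v(f) = 12 - f
809/v(p(R(6, 5))) = 809/(12 - (2 + 2*3²)) = 809/(12 - (2 + 2*9)) = 809/(12 - (2 + 18)) = 809/(12 - 1*20) = 809/(12 - 20) = 809/(-8) = 809*(-⅛) = -809/8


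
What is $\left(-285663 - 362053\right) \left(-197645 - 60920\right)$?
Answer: $167476687540$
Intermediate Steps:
$\left(-285663 - 362053\right) \left(-197645 - 60920\right) = \left(-647716\right) \left(-258565\right) = 167476687540$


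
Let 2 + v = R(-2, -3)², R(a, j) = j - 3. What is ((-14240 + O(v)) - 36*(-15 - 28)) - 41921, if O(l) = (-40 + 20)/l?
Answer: -928431/17 ≈ -54614.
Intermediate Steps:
R(a, j) = -3 + j
v = 34 (v = -2 + (-3 - 3)² = -2 + (-6)² = -2 + 36 = 34)
O(l) = -20/l
((-14240 + O(v)) - 36*(-15 - 28)) - 41921 = ((-14240 - 20/34) - 36*(-15 - 28)) - 41921 = ((-14240 - 20*1/34) - 36*(-43)) - 41921 = ((-14240 - 10/17) + 1548) - 41921 = (-242090/17 + 1548) - 41921 = -215774/17 - 41921 = -928431/17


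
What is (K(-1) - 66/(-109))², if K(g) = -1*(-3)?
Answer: 154449/11881 ≈ 13.000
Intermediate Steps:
K(g) = 3
(K(-1) - 66/(-109))² = (3 - 66/(-109))² = (3 - 66*(-1/109))² = (3 + 66/109)² = (393/109)² = 154449/11881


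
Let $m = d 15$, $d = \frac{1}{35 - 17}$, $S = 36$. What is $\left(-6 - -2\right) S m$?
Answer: $-120$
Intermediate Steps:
$d = \frac{1}{18} \approx 0.055556$
$m = \frac{5}{6}$ ($m = \frac{1}{18} \cdot 15 = \frac{5}{6} \approx 0.83333$)
$\left(-6 - -2\right) S m = \left(-6 - -2\right) 36 \cdot \frac{5}{6} = \left(-6 + 2\right) 36 \cdot \frac{5}{6} = \left(-4\right) 36 \cdot \frac{5}{6} = \left(-144\right) \frac{5}{6} = -120$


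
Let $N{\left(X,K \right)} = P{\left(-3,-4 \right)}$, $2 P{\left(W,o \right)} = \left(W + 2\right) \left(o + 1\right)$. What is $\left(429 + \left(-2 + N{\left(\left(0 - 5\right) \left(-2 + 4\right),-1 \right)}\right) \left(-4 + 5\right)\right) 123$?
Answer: $\frac{105411}{2} \approx 52706.0$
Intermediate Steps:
$P{\left(W,o \right)} = \frac{\left(1 + o\right) \left(2 + W\right)}{2}$ ($P{\left(W,o \right)} = \frac{\left(W + 2\right) \left(o + 1\right)}{2} = \frac{\left(2 + W\right) \left(1 + o\right)}{2} = \frac{\left(1 + o\right) \left(2 + W\right)}{2}$)
$N{\left(X,K \right)} = \frac{3}{2}$ ($N{\left(X,K \right)} = 1 - 4 + \frac{1}{2} \left(-3\right) + \frac{1}{2} \left(-3\right) \left(-4\right) = 1 - 4 - \frac{3}{2} + 6 = \frac{3}{2}$)
$\left(429 + \left(-2 + N{\left(\left(0 - 5\right) \left(-2 + 4\right),-1 \right)}\right) \left(-4 + 5\right)\right) 123 = \left(429 + \left(-2 + \frac{3}{2}\right) \left(-4 + 5\right)\right) 123 = \left(429 - \frac{1}{2}\right) 123 = \frac{857}{2} \cdot 123 = \frac{105411}{2}$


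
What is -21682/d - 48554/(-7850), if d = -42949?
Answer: 1127774723/168574825 ≈ 6.6901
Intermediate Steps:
-21682/d - 48554/(-7850) = -21682/(-42949) - 48554/(-7850) = -21682*(-1/42949) - 48554*(-1/7850) = 21682/42949 + 24277/3925 = 1127774723/168574825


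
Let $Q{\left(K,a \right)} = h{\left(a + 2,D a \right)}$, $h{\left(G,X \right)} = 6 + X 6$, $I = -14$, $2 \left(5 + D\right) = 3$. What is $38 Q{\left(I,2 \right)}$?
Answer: $-1368$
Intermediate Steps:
$D = - \frac{7}{2}$ ($D = -5 + \frac{1}{2} \cdot 3 = -5 + \frac{3}{2} = - \frac{7}{2} \approx -3.5$)
$h{\left(G,X \right)} = 6 + 6 X$
$Q{\left(K,a \right)} = 6 - 21 a$ ($Q{\left(K,a \right)} = 6 + 6 \left(- \frac{7 a}{2}\right) = 6 - 21 a$)
$38 Q{\left(I,2 \right)} = 38 \left(6 - 42\right) = 38 \left(-36\right) = -1368$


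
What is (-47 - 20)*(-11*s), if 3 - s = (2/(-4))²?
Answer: 8107/4 ≈ 2026.8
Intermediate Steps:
s = 11/4 (s = 3 - (2/(-4))² = 3 - (2*(-¼))² = 3 - (-½)² = 3 - 1*¼ = 3 - ¼ = 11/4 ≈ 2.7500)
(-47 - 20)*(-11*s) = (-47 - 20)*(-11*11/4) = -67*(-121/4) = 8107/4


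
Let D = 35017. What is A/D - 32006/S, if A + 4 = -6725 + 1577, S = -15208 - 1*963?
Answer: 1037441110/566259907 ≈ 1.8321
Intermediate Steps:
S = -16171 (S = -15208 - 963 = -16171)
A = -5152 (A = -4 + (-6725 + 1577) = -4 - 5148 = -5152)
A/D - 32006/S = -5152/35017 - 32006/(-16171) = -5152*1/35017 - 32006*(-1/16171) = -5152/35017 + 32006/16171 = 1037441110/566259907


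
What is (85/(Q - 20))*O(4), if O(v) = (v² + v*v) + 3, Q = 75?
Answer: 595/11 ≈ 54.091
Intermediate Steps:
O(v) = 3 + 2*v² (O(v) = (v² + v²) + 3 = 2*v² + 3 = 3 + 2*v²)
(85/(Q - 20))*O(4) = (85/(75 - 20))*(3 + 2*4²) = (85/55)*(3 + 2*16) = (85*(1/55))*(3 + 32) = (17/11)*35 = 595/11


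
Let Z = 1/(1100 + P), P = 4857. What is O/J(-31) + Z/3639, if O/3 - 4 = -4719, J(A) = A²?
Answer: -306628561874/20832099603 ≈ -14.719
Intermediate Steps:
O = -14145 (O = 12 + 3*(-4719) = 12 - 14157 = -14145)
Z = 1/5957 (Z = 1/(1100 + 4857) = 1/5957 ≈ 0.00016787)
O/J(-31) + Z/3639 = -14145/((-31)²) + (1/5957)/3639 = -14145/961 + (1/5957)*(1/3639) = -14145*1/961 + 1/21677523 = -14145/961 + 1/21677523 = -306628561874/20832099603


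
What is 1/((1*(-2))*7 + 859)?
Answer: 1/845 ≈ 0.0011834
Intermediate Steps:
1/((1*(-2))*7 + 859) = 1/(-2*7 + 859) = 1/(-14 + 859) = 1/845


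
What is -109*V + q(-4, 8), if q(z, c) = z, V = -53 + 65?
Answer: -1312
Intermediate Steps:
V = 12
-109*V + q(-4, 8) = -109*12 - 4 = -1308 - 4 = -1312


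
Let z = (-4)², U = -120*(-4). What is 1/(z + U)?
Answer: 1/496 ≈ 0.0020161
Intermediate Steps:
U = 480
z = 16
1/(z + U) = 1/(16 + 480) = 1/496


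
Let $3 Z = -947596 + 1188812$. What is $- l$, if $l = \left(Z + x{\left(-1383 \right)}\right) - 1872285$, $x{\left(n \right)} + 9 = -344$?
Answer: $\frac{5376698}{3} \approx 1.7922 \cdot 10^{6}$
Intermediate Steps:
$x{\left(n \right)} = -353$ ($x{\left(n \right)} = -9 - 344 = -353$)
$Z = \frac{241216}{3}$ ($Z = \frac{-947596 + 1188812}{3} = \frac{1}{3} \cdot 241216 = \frac{241216}{3} \approx 80405.0$)
$l = - \frac{5376698}{3}$ ($l = \left(\frac{241216}{3} - 353\right) - 1872285 = \frac{240157}{3} - 1872285 = - \frac{5376698}{3} \approx -1.7922 \cdot 10^{6}$)
$- l = \left(-1\right) \left(- \frac{5376698}{3}\right) = \frac{5376698}{3}$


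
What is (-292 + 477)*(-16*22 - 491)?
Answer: -155955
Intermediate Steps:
(-292 + 477)*(-16*22 - 491) = 185*(-352 - 491) = 185*(-843) = -155955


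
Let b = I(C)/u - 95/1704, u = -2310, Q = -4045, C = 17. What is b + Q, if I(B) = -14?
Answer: -379102057/93720 ≈ -4045.1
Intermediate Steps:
b = -4657/93720 (b = -14/(-2310) - 95/1704 = -14*(-1/2310) - 95*1/1704 = 1/165 - 95/1704 = -4657/93720 ≈ -0.049691)
b + Q = -4657/93720 - 4045 = -379102057/93720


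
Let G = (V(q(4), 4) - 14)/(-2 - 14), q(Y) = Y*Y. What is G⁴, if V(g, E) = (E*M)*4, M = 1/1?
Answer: 1/4096 ≈ 0.00024414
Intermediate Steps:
q(Y) = Y²
M = 1
V(g, E) = 4*E (V(g, E) = (E*1)*4 = E*4 = 4*E)
G = -⅛ (G = (4*4 - 14)/(-2 - 14) = (16 - 14)/(-16) = 2*(-1/16) = -⅛ ≈ -0.12500)
G⁴ = (-⅛)⁴ = 1/4096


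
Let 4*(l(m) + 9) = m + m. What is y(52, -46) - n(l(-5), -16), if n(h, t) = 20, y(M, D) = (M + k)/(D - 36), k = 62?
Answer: -877/41 ≈ -21.390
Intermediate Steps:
y(M, D) = (62 + M)/(-36 + D) (y(M, D) = (M + 62)/(D - 36) = (62 + M)/(-36 + D))
l(m) = -9 + m/2 (l(m) = -9 + (m + m)/4 = -9 + (2*m)/4 = -9 + m/2)
y(52, -46) - n(l(-5), -16) = (62 + 52)/(-36 - 46) - 1*20 = 114/(-82) - 20 = -1/82*114 - 20 = -57/41 - 20 = -877/41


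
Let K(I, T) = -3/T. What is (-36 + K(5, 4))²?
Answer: 21609/16 ≈ 1350.6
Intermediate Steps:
(-36 + K(5, 4))² = (-36 - 3/4)² = (-36 - 3*¼)² = (-36 - ¾)² = (-147/4)² = 21609/16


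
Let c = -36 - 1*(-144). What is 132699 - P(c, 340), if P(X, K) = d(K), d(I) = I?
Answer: 132359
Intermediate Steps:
c = 108 (c = -36 + 144 = 108)
P(X, K) = K
132699 - P(c, 340) = 132699 - 1*340 = 132699 - 340 = 132359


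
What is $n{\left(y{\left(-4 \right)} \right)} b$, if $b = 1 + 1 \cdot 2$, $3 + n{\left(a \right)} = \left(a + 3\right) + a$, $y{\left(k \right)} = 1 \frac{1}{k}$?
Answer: $- \frac{3}{2} \approx -1.5$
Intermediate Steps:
$y{\left(k \right)} = \frac{1}{k}$
$n{\left(a \right)} = 2 a$ ($n{\left(a \right)} = -3 + \left(\left(a + 3\right) + a\right) = -3 + \left(\left(3 + a\right) + a\right) = -3 + \left(3 + 2 a\right) = 2 a$)
$b = 3$ ($b = 1 + 2 = 3$)
$n{\left(y{\left(-4 \right)} \right)} b = \frac{2}{-4} \cdot 3 = 2 \left(- \frac{1}{4}\right) 3 = \left(- \frac{1}{2}\right) 3 = - \frac{3}{2}$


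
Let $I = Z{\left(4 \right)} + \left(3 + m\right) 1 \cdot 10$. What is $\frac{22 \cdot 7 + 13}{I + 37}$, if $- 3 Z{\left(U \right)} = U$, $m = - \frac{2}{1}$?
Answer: $\frac{501}{137} \approx 3.6569$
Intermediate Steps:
$m = -2$ ($m = \left(-2\right) 1 = -2$)
$Z{\left(U \right)} = - \frac{U}{3}$
$I = \frac{26}{3}$ ($I = \left(- \frac{1}{3}\right) 4 + \left(3 - 2\right) 1 \cdot 10 = - \frac{4}{3} + 1 \cdot 1 \cdot 10 = - \frac{4}{3} + 1 \cdot 10 = - \frac{4}{3} + 10 = \frac{26}{3} \approx 8.6667$)
$\frac{22 \cdot 7 + 13}{I + 37} = \frac{22 \cdot 7 + 13}{\frac{26}{3} + 37} = \frac{154 + 13}{\frac{137}{3}} = 167 \cdot \frac{3}{137} = \frac{501}{137}$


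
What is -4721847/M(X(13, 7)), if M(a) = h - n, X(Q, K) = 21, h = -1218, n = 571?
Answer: 4721847/1789 ≈ 2639.4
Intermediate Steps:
M(a) = -1789 (M(a) = -1218 - 1*571 = -1218 - 571 = -1789)
-4721847/M(X(13, 7)) = -4721847/(-1789) = -4721847*(-1/1789) = 4721847/1789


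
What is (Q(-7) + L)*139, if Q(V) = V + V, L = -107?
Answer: -16819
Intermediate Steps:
Q(V) = 2*V
(Q(-7) + L)*139 = (2*(-7) - 107)*139 = (-14 - 107)*139 = -121*139 = -16819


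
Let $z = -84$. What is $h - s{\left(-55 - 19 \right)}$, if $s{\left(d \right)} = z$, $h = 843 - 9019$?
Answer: $-8092$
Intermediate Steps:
$h = -8176$
$s{\left(d \right)} = -84$
$h - s{\left(-55 - 19 \right)} = -8176 - -84 = -8176 + 84 = -8092$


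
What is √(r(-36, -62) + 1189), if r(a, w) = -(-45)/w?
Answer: √4567726/62 ≈ 34.471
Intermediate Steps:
r(a, w) = 45/w
√(r(-36, -62) + 1189) = √(45/(-62) + 1189) = √(45*(-1/62) + 1189) = √(-45/62 + 1189) = √(73673/62) = √4567726/62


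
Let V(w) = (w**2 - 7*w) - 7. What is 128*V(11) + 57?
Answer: 4793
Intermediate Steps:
V(w) = -7 + w**2 - 7*w
128*V(11) + 57 = 128*(-7 + 11**2 - 7*11) + 57 = 128*(-7 + 121 - 77) + 57 = 128*37 + 57 = 4736 + 57 = 4793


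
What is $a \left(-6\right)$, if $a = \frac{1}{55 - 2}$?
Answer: $- \frac{6}{53} \approx -0.11321$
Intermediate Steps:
$a = \frac{1}{53} \approx 0.018868$
$a \left(-6\right) = \frac{1}{53} \left(-6\right) = - \frac{6}{53}$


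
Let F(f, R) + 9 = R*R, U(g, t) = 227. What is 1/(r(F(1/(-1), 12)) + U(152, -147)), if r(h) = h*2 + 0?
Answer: 1/497 ≈ 0.0020121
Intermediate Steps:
F(f, R) = -9 + R² (F(f, R) = -9 + R*R = -9 + R²)
r(h) = 2*h (r(h) = 2*h + 0 = 2*h)
1/(r(F(1/(-1), 12)) + U(152, -147)) = 1/(2*(-9 + 12²) + 227) = 1/(2*(-9 + 144) + 227) = 1/(2*135 + 227) = 1/(270 + 227) = 1/497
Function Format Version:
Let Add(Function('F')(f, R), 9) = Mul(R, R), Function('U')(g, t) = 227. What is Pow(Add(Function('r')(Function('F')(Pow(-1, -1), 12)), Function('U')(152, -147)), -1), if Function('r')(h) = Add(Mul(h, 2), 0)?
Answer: Rational(1, 497) ≈ 0.0020121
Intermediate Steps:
Function('F')(f, R) = Add(-9, Pow(R, 2)) (Function('F')(f, R) = Add(-9, Mul(R, R)) = Add(-9, Pow(R, 2)))
Function('r')(h) = Mul(2, h) (Function('r')(h) = Add(Mul(2, h), 0) = Mul(2, h))
Pow(Add(Function('r')(Function('F')(Pow(-1, -1), 12)), Function('U')(152, -147)), -1) = Pow(Add(Mul(2, Add(-9, Pow(12, 2))), 227), -1) = Pow(Add(Mul(2, Add(-9, 144)), 227), -1) = Pow(Add(Mul(2, 135), 227), -1) = Pow(Add(270, 227), -1) = Pow(497, -1) = Rational(1, 497)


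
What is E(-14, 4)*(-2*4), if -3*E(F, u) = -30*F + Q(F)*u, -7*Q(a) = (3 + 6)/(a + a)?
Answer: 54904/49 ≈ 1120.5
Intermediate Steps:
Q(a) = -9/(14*a) (Q(a) = -(3 + 6)/(7*(a + a)) = -9/(7*(2*a)) = -9*1/(2*a)/7 = -9/(14*a))
E(F, u) = 10*F + 3*u/(14*F) (E(F, u) = -(-30*F + (-9/(14*F))*u)/3 = -(-30*F - 9*u/(14*F))/3 = 10*F + 3*u/(14*F))
E(-14, 4)*(-2*4) = (10*(-14) + (3/14)*4/(-14))*(-2*4) = (-140 + (3/14)*4*(-1/14))*(-8) = (-140 - 3/49)*(-8) = -6863/49*(-8) = 54904/49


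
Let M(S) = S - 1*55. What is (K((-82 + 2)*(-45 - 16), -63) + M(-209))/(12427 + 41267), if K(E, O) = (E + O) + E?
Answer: 9433/53694 ≈ 0.17568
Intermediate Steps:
K(E, O) = O + 2*E
M(S) = -55 + S (M(S) = S - 55 = -55 + S)
(K((-82 + 2)*(-45 - 16), -63) + M(-209))/(12427 + 41267) = ((-63 + 2*((-82 + 2)*(-45 - 16))) + (-55 - 209))/(12427 + 41267) = ((-63 + 2*(-80*(-61))) - 264)/53694 = ((-63 + 2*4880) - 264)*(1/53694) = ((-63 + 9760) - 264)*(1/53694) = (9697 - 264)*(1/53694) = 9433*(1/53694) = 9433/53694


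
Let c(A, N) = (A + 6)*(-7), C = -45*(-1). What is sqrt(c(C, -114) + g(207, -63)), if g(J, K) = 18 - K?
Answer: 2*I*sqrt(69) ≈ 16.613*I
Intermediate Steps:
C = 45
c(A, N) = -42 - 7*A (c(A, N) = (6 + A)*(-7) = -42 - 7*A)
sqrt(c(C, -114) + g(207, -63)) = sqrt((-42 - 7*45) + (18 - 1*(-63))) = sqrt((-42 - 315) + (18 + 63)) = sqrt(-357 + 81) = sqrt(-276) = 2*I*sqrt(69)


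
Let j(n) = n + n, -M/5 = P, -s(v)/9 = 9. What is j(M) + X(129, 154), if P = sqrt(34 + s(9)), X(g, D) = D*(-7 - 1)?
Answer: -1232 - 10*I*sqrt(47) ≈ -1232.0 - 68.557*I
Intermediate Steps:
s(v) = -81 (s(v) = -9*9 = -81)
X(g, D) = -8*D (X(g, D) = D*(-8) = -8*D)
P = I*sqrt(47) (P = sqrt(34 - 81) = sqrt(-47) = I*sqrt(47) ≈ 6.8557*I)
M = -5*I*sqrt(47) ≈ -34.278*I
j(n) = 2*n
j(M) + X(129, 154) = 2*(-5*I*sqrt(47)) - 8*154 = -10*I*sqrt(47) - 1232 = -1232 - 10*I*sqrt(47)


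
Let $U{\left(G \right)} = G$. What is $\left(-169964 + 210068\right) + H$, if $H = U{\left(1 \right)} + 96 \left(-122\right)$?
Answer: $28393$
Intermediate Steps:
$H = -11711$ ($H = 1 + 96 \left(-122\right) = 1 - 11712 = -11711$)
$\left(-169964 + 210068\right) + H = \left(-169964 + 210068\right) - 11711 = 40104 - 11711 = 28393$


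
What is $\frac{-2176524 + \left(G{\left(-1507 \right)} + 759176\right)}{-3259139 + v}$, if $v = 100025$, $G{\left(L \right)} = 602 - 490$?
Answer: $\frac{236206}{526519} \approx 0.44862$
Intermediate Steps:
$G{\left(L \right)} = 112$
$\frac{-2176524 + \left(G{\left(-1507 \right)} + 759176\right)}{-3259139 + v} = \frac{-2176524 + \left(112 + 759176\right)}{-3259139 + 100025} = \frac{-2176524 + 759288}{-3159114} = \left(-1417236\right) \left(- \frac{1}{3159114}\right) = \frac{236206}{526519}$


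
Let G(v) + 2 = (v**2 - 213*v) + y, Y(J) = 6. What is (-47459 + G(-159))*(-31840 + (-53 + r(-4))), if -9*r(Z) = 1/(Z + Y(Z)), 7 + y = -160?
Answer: -367408000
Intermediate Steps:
y = -167 (y = -7 - 160 = -167)
r(Z) = -1/(9*(6 + Z)) (r(Z) = -1/(9*(Z + 6)) = -1/(9*(6 + Z)))
G(v) = -169 + v**2 - 213*v (G(v) = -2 + ((v**2 - 213*v) - 167) = -2 + (-167 + v**2 - 213*v) = -169 + v**2 - 213*v)
(-47459 + G(-159))*(-31840 + (-53 + r(-4))) = (-47459 + (-169 + (-159)**2 - 213*(-159)))*(-31840 + (-53 - 1/(54 + 9*(-4)))) = (-47459 + (-169 + 25281 + 33867))*(-31840 + (-53 - 1/(54 - 36))) = (-47459 + 58979)*(-31840 + (-53 - 1/18)) = 11520*(-31840 + (-53 - 1*1/18)) = 11520*(-31840 + (-53 - 1/18)) = 11520*(-31840 - 955/18) = 11520*(-574075/18) = -367408000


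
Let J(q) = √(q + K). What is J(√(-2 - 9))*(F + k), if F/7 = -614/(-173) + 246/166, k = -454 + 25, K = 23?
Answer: -5654324*√(23 + I*√11)/14359 ≈ -1893.4 - 135.81*I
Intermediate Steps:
k = -429
J(q) = √(23 + q) (J(q) = √(q + 23) = √(23 + q))
F = 505687/14359 (F = 7*(-614/(-173) + 246/166) = 7*(-614*(-1/173) + 246*(1/166)) = 7*(614/173 + 123/83) = 7*(72241/14359) = 505687/14359 ≈ 35.217)
J(√(-2 - 9))*(F + k) = √(23 + √(-2 - 9))*(505687/14359 - 429) = √(23 + √(-11))*(-5654324/14359) = √(23 + I*√11)*(-5654324/14359) = -5654324*√(23 + I*√11)/14359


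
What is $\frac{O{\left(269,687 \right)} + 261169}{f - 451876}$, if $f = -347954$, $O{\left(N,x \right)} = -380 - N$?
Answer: $- \frac{8684}{26661} \approx -0.32572$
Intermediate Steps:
$\frac{O{\left(269,687 \right)} + 261169}{f - 451876} = \frac{\left(-380 - 269\right) + 261169}{-347954 - 451876} = \frac{\left(-380 - 269\right) + 261169}{-799830} = \left(-649 + 261169\right) \left(- \frac{1}{799830}\right) = 260520 \left(- \frac{1}{799830}\right) = - \frac{8684}{26661}$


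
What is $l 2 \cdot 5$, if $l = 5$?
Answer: $50$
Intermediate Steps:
$l 2 \cdot 5 = 5 \cdot 2 \cdot 5 = 10 \cdot 5 = 50$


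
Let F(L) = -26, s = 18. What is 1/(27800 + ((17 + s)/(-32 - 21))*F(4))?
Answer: 53/1474310 ≈ 3.5949e-5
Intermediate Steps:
1/(27800 + ((17 + s)/(-32 - 21))*F(4)) = 1/(27800 + ((17 + 18)/(-32 - 21))*(-26)) = 1/(27800 + (35/(-53))*(-26)) = 1/(27800 + (35*(-1/53))*(-26)) = 1/(27800 - 35/53*(-26)) = 1/(27800 + 910/53) = 1/(1474310/53) = 53/1474310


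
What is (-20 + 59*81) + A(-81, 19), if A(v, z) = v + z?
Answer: 4697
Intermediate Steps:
(-20 + 59*81) + A(-81, 19) = (-20 + 59*81) + (-81 + 19) = (-20 + 4779) - 62 = 4759 - 62 = 4697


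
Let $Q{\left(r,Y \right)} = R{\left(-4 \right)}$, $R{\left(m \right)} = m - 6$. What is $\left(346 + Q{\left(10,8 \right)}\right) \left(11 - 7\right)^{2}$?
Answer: $5376$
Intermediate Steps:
$R{\left(m \right)} = -6 + m$ ($R{\left(m \right)} = m - 6 = -6 + m$)
$Q{\left(r,Y \right)} = -10$ ($Q{\left(r,Y \right)} = -6 - 4 = -10$)
$\left(346 + Q{\left(10,8 \right)}\right) \left(11 - 7\right)^{2} = \left(346 - 10\right) \left(11 - 7\right)^{2} = 336 \cdot 4^{2} = 336 \cdot 16 = 5376$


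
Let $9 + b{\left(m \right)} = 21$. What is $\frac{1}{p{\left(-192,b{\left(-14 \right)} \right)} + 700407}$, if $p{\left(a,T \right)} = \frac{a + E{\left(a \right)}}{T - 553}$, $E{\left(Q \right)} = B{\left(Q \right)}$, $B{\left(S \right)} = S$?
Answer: $\frac{541}{378920571} \approx 1.4277 \cdot 10^{-6}$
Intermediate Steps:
$b{\left(m \right)} = 12$ ($b{\left(m \right)} = -9 + 21 = 12$)
$E{\left(Q \right)} = Q$
$p{\left(a,T \right)} = \frac{2 a}{-553 + T}$ ($p{\left(a,T \right)} = \frac{a + a}{T - 553} = \frac{2 a}{-553 + T}$)
$\frac{1}{p{\left(-192,b{\left(-14 \right)} \right)} + 700407} = \frac{1}{2 \left(-192\right) \frac{1}{-553 + 12} + 700407} = \frac{1}{2 \left(-192\right) \frac{1}{-541} + 700407} = \frac{1}{2 \left(-192\right) \left(- \frac{1}{541}\right) + 700407} = \frac{1}{\frac{384}{541} + 700407} = \frac{1}{\frac{378920571}{541}} = \frac{541}{378920571}$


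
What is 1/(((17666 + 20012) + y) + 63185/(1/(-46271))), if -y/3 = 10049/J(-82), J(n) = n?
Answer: -82/239734797327 ≈ -3.4204e-10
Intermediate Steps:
y = 30147/82 (y = -30147/(-82) = -30147*(-1)/82 = -3*(-10049/82) = 30147/82 ≈ 367.65)
1/(((17666 + 20012) + y) + 63185/(1/(-46271))) = 1/(((17666 + 20012) + 30147/82) + 63185/(1/(-46271))) = 1/((37678 + 30147/82) + 63185/(-1/46271)) = 1/(3119743/82 + 63185*(-46271)) = 1/(3119743/82 - 2923633135) = 1/(-239734797327/82) = -82/239734797327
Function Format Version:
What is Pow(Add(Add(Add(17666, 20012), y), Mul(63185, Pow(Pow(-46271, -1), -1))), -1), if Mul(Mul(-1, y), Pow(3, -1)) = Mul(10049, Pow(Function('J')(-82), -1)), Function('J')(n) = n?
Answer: Rational(-82, 239734797327) ≈ -3.4204e-10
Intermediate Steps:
y = Rational(30147, 82) (y = Mul(-3, Mul(10049, Pow(-82, -1))) = Mul(-3, Mul(10049, Rational(-1, 82))) = Mul(-3, Rational(-10049, 82)) = Rational(30147, 82) ≈ 367.65)
Pow(Add(Add(Add(17666, 20012), y), Mul(63185, Pow(Pow(-46271, -1), -1))), -1) = Pow(Add(Add(Add(17666, 20012), Rational(30147, 82)), Mul(63185, Pow(Pow(-46271, -1), -1))), -1) = Pow(Add(Add(37678, Rational(30147, 82)), Mul(63185, Pow(Rational(-1, 46271), -1))), -1) = Pow(Add(Rational(3119743, 82), Mul(63185, -46271)), -1) = Pow(Add(Rational(3119743, 82), -2923633135), -1) = Pow(Rational(-239734797327, 82), -1) = Rational(-82, 239734797327)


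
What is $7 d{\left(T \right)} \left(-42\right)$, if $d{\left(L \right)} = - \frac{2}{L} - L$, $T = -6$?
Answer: $-1862$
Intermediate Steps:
$d{\left(L \right)} = - L - \frac{2}{L}$
$7 d{\left(T \right)} \left(-42\right) = 7 \left(\left(-1\right) \left(-6\right) - \frac{2}{-6}\right) \left(-42\right) = 7 \left(6 - - \frac{1}{3}\right) \left(-42\right) = 7 \left(6 + \frac{1}{3}\right) \left(-42\right) = 7 \cdot \frac{19}{3} \left(-42\right) = \frac{133}{3} \left(-42\right) = -1862$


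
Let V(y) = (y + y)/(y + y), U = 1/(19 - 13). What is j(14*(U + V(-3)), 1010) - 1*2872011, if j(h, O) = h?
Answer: -8615984/3 ≈ -2.8720e+6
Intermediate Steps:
U = ⅙ (U = 1/6 = ⅙ ≈ 0.16667)
V(y) = 1 (V(y) = (2*y)/((2*y)) = (2*y)*(1/(2*y)) = 1)
j(14*(U + V(-3)), 1010) - 1*2872011 = 14*(⅙ + 1) - 1*2872011 = 14*(7/6) - 2872011 = 49/3 - 2872011 = -8615984/3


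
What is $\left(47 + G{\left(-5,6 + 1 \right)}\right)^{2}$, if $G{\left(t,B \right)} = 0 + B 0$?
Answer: $2209$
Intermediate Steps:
$G{\left(t,B \right)} = 0$ ($G{\left(t,B \right)} = 0 + 0 = 0$)
$\left(47 + G{\left(-5,6 + 1 \right)}\right)^{2} = \left(47 + 0\right)^{2} = 47^{2} = 2209$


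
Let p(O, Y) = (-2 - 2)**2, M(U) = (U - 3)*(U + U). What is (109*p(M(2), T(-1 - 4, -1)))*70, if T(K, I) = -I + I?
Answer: 122080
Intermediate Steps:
T(K, I) = 0
M(U) = 2*U*(-3 + U) (M(U) = (-3 + U)*(2*U) = 2*U*(-3 + U))
p(O, Y) = 16 (p(O, Y) = (-4)**2 = 16)
(109*p(M(2), T(-1 - 4, -1)))*70 = (109*16)*70 = 1744*70 = 122080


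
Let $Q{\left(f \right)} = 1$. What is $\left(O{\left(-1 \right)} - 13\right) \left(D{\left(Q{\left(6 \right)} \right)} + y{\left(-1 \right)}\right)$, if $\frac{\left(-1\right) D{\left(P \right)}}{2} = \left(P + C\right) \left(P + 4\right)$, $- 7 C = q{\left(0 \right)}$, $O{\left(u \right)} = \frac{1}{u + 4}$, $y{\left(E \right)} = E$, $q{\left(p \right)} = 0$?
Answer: $\frac{418}{3} \approx 139.33$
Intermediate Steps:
$O{\left(u \right)} = \frac{1}{4 + u}$
$C = 0$ ($C = \left(- \frac{1}{7}\right) 0 = 0$)
$D{\left(P \right)} = - 2 P \left(4 + P\right)$ ($D{\left(P \right)} = - 2 \left(P + 0\right) \left(P + 4\right) = - 2 P \left(4 + P\right)$)
$\left(O{\left(-1 \right)} - 13\right) \left(D{\left(Q{\left(6 \right)} \right)} + y{\left(-1 \right)}\right) = \left(\frac{1}{4 - 1} - 13\right) \left(2 \cdot 1 \left(-4 - 1\right) - 1\right) = \left(\frac{1}{3} - 13\right) \left(2 \cdot 1 \left(-4 - 1\right) - 1\right) = \left(\frac{1}{3} - 13\right) \left(2 \cdot 1 \left(-5\right) - 1\right) = - \frac{38 \left(-10 - 1\right)}{3} = \left(- \frac{38}{3}\right) \left(-11\right) = \frac{418}{3}$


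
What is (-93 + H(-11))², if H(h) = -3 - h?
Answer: 7225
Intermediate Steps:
(-93 + H(-11))² = (-93 + (-3 - 1*(-11)))² = (-93 + (-3 + 11))² = (-93 + 8)² = (-85)² = 7225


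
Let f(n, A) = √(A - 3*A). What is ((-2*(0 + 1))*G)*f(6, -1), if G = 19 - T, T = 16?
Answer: -6*√2 ≈ -8.4853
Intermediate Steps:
f(n, A) = √2*√(-A) (f(n, A) = √(-2*A) = √2*√(-A))
G = 3 (G = 19 - 1*16 = 19 - 16 = 3)
((-2*(0 + 1))*G)*f(6, -1) = (-2*(0 + 1)*3)*(√2*√(-1*(-1))) = (-2*1*3)*(√2*√1) = (-2*3)*(√2*1) = -6*√2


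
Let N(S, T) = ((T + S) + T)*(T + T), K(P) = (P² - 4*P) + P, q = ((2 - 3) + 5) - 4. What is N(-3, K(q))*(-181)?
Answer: 0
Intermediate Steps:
q = 0 (q = (-1 + 5) - 4 = 4 - 4 = 0)
K(P) = P² - 3*P
N(S, T) = 2*T*(S + 2*T) (N(S, T) = ((S + T) + T)*(2*T) = (S + 2*T)*(2*T) = 2*T*(S + 2*T))
N(-3, K(q))*(-181) = (2*(0*(-3 + 0))*(-3 + 2*(0*(-3 + 0))))*(-181) = (2*(0*(-3))*(-3 + 2*(0*(-3))))*(-181) = (2*0*(-3 + 2*0))*(-181) = (2*0*(-3 + 0))*(-181) = (2*0*(-3))*(-181) = 0*(-181) = 0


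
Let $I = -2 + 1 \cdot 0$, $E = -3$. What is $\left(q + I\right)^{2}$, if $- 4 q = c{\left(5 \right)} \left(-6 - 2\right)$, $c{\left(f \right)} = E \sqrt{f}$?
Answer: $184 + 24 \sqrt{5} \approx 237.67$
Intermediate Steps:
$c{\left(f \right)} = - 3 \sqrt{f}$
$q = - 6 \sqrt{5}$ ($q = - \frac{- 3 \sqrt{5} \left(-6 - 2\right)}{4} = - \frac{- 3 \sqrt{5} \left(-8\right)}{4} = - \frac{24 \sqrt{5}}{4} = - 6 \sqrt{5} \approx -13.416$)
$I = -2$ ($I = -2 + 0 = -2$)
$\left(q + I\right)^{2} = \left(- 6 \sqrt{5} - 2\right)^{2} = \left(-2 - 6 \sqrt{5}\right)^{2}$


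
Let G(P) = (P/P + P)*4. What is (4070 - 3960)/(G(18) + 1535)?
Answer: 110/1611 ≈ 0.068281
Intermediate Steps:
G(P) = 4 + 4*P (G(P) = (1 + P)*4 = 4 + 4*P)
(4070 - 3960)/(G(18) + 1535) = (4070 - 3960)/((4 + 4*18) + 1535) = 110/((4 + 72) + 1535) = 110/(76 + 1535) = 110/1611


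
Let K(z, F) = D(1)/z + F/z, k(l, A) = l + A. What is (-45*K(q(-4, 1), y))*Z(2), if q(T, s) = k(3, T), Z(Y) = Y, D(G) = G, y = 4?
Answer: 450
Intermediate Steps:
k(l, A) = A + l
q(T, s) = 3 + T (q(T, s) = T + 3 = 3 + T)
K(z, F) = 1/z + F/z
(-45*K(q(-4, 1), y))*Z(2) = -45*(1 + 4)/(3 - 4)*2 = -45*5/(-1)*2 = -(-45)*5*2 = -45*(-5)*2 = 225*2 = 450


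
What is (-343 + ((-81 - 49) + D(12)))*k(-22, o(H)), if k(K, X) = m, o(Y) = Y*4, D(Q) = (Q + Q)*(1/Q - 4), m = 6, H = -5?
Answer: -3402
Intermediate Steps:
D(Q) = 2*Q*(-4 + 1/Q) (D(Q) = (2*Q)*(1/Q - 4) = (2*Q)*(-4 + 1/Q) = 2*Q*(-4 + 1/Q))
o(Y) = 4*Y
k(K, X) = 6
(-343 + ((-81 - 49) + D(12)))*k(-22, o(H)) = (-343 + ((-81 - 49) + (2 - 8*12)))*6 = (-343 + (-130 + (2 - 96)))*6 = (-343 + (-130 - 94))*6 = (-343 - 224)*6 = -567*6 = -3402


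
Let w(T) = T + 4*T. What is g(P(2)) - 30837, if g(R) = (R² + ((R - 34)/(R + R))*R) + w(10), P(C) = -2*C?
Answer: -30790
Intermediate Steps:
w(T) = 5*T
g(R) = 33 + R² + R/2 (g(R) = (R² + ((R - 34)/(R + R))*R) + 5*10 = (R² + ((-34 + R)/((2*R)))*R) + 50 = (R² + ((-34 + R)*(1/(2*R)))*R) + 50 = (R² + ((-34 + R)/(2*R))*R) + 50 = (R² + (-17 + R/2)) + 50 = (-17 + R² + R/2) + 50 = 33 + R² + R/2)
g(P(2)) - 30837 = (33 + (-2*2)² + (-2*2)/2) - 30837 = (33 + (-4)² + (½)*(-4)) - 30837 = (33 + 16 - 2) - 30837 = 47 - 30837 = -30790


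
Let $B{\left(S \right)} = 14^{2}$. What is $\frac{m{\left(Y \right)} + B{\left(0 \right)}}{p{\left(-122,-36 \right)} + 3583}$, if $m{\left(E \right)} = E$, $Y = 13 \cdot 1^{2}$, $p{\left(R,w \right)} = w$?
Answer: $\frac{209}{3547} \approx 0.058923$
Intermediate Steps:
$Y = 13$ ($Y = 13 \cdot 1 = 13$)
$B{\left(S \right)} = 196$
$\frac{m{\left(Y \right)} + B{\left(0 \right)}}{p{\left(-122,-36 \right)} + 3583} = \frac{13 + 196}{-36 + 3583} = \frac{209}{3547}$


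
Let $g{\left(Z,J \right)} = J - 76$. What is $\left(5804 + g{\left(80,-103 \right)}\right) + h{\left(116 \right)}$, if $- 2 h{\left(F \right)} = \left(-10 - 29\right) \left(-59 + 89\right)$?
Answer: $6210$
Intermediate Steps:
$g{\left(Z,J \right)} = -76 + J$ ($g{\left(Z,J \right)} = J - 76 = -76 + J$)
$h{\left(F \right)} = 585$ ($h{\left(F \right)} = - \frac{\left(-10 - 29\right) \left(-59 + 89\right)}{2} = - \frac{\left(-39\right) 30}{2} = \left(- \frac{1}{2}\right) \left(-1170\right) = 585$)
$\left(5804 + g{\left(80,-103 \right)}\right) + h{\left(116 \right)} = \left(5804 - 179\right) + 585 = 5625 + 585 = 6210$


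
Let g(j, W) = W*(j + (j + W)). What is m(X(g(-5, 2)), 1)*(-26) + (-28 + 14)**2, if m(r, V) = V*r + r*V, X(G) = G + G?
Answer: 1860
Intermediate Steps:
g(j, W) = W*(W + 2*j) (g(j, W) = W*(j + (W + j)) = W*(W + 2*j))
X(G) = 2*G
m(r, V) = 2*V*r (m(r, V) = V*r + V*r = 2*V*r)
m(X(g(-5, 2)), 1)*(-26) + (-28 + 14)**2 = (2*1*(2*(2*(2 + 2*(-5)))))*(-26) + (-28 + 14)**2 = (2*1*(2*(2*(2 - 10))))*(-26) + (-14)**2 = (2*1*(2*(2*(-8))))*(-26) + 196 = (2*1*(2*(-16)))*(-26) + 196 = (2*1*(-32))*(-26) + 196 = -64*(-26) + 196 = 1664 + 196 = 1860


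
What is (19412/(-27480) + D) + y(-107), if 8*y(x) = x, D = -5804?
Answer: -159880877/27480 ≈ -5818.1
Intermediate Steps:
y(x) = x/8
(19412/(-27480) + D) + y(-107) = (19412/(-27480) - 5804) + (⅛)*(-107) = (19412*(-1/27480) - 5804) - 107/8 = (-4853/6870 - 5804) - 107/8 = -39878333/6870 - 107/8 = -159880877/27480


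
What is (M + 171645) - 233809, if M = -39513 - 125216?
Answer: -226893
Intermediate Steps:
M = -164729
(M + 171645) - 233809 = (-164729 + 171645) - 233809 = 6916 - 233809 = -226893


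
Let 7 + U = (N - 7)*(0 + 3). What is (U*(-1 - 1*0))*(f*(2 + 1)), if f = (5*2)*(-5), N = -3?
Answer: -5550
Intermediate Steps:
f = -50 (f = 10*(-5) = -50)
U = -37 (U = -7 + (-3 - 7)*(0 + 3) = -7 - 10*3 = -7 - 30 = -37)
(U*(-1 - 1*0))*(f*(2 + 1)) = (-37*(-1 - 1*0))*(-50*(2 + 1)) = (-37*(-1 + 0))*(-50*3) = -37*(-1)*(-150) = 37*(-150) = -5550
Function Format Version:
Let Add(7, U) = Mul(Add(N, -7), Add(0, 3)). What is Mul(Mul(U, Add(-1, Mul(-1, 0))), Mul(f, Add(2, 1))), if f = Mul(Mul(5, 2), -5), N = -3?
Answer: -5550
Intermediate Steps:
f = -50 (f = Mul(10, -5) = -50)
U = -37 (U = Add(-7, Mul(Add(-3, -7), Add(0, 3))) = Add(-7, Mul(-10, 3)) = Add(-7, -30) = -37)
Mul(Mul(U, Add(-1, Mul(-1, 0))), Mul(f, Add(2, 1))) = Mul(Mul(-37, Add(-1, Mul(-1, 0))), Mul(-50, Add(2, 1))) = Mul(Mul(-37, Add(-1, 0)), Mul(-50, 3)) = Mul(Mul(-37, -1), -150) = Mul(37, -150) = -5550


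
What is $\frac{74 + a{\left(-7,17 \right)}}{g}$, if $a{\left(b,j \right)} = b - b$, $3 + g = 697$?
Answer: $\frac{37}{347} \approx 0.10663$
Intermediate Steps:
$g = 694$ ($g = -3 + 697 = 694$)
$a{\left(b,j \right)} = 0$
$\frac{74 + a{\left(-7,17 \right)}}{g} = \frac{74 + 0}{694} = 74 \cdot \frac{1}{694} = \frac{37}{347}$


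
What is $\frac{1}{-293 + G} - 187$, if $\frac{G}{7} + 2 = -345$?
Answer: $- \frac{509015}{2722} \approx -187.0$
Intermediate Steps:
$G = -2429$ ($G = -14 + 7 \left(-345\right) = -14 - 2415 = -2429$)
$\frac{1}{-293 + G} - 187 = \frac{1}{-293 - 2429} - 187 = \frac{1}{-2722} - 187 = - \frac{1}{2722} - 187 = - \frac{509015}{2722}$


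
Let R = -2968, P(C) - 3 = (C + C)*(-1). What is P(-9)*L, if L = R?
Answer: -62328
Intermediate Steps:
P(C) = 3 - 2*C (P(C) = 3 + (C + C)*(-1) = 3 + (2*C)*(-1) = 3 - 2*C)
L = -2968
P(-9)*L = (3 - 2*(-9))*(-2968) = (3 + 18)*(-2968) = 21*(-2968) = -62328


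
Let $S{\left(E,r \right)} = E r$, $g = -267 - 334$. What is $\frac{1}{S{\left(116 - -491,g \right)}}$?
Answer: $- \frac{1}{364807} \approx -2.7412 \cdot 10^{-6}$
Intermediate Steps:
$g = -601$
$\frac{1}{S{\left(116 - -491,g \right)}} = \frac{1}{\left(116 - -491\right) \left(-601\right)} = \frac{1}{\left(116 + 491\right) \left(-601\right)} = \frac{1}{607 \left(-601\right)} = \frac{1}{-364807} = - \frac{1}{364807}$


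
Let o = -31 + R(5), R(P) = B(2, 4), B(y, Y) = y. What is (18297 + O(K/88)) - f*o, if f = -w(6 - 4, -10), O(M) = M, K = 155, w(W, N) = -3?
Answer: 1617947/88 ≈ 18386.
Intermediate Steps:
R(P) = 2
f = 3 (f = -1*(-3) = 3)
o = -29 (o = -31 + 2 = -29)
(18297 + O(K/88)) - f*o = (18297 + 155/88) - 3*(-29) = (18297 + 155*(1/88)) - 1*(-87) = (18297 + 155/88) + 87 = 1610291/88 + 87 = 1617947/88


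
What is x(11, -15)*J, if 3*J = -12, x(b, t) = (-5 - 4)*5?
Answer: 180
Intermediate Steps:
x(b, t) = -45 (x(b, t) = -9*5 = -45)
J = -4 (J = (⅓)*(-12) = -4)
x(11, -15)*J = -45*(-4) = 180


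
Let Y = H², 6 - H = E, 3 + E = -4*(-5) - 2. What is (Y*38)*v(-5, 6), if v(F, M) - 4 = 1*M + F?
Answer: 15390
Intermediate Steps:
v(F, M) = 4 + F + M (v(F, M) = 4 + (1*M + F) = 4 + (M + F) = 4 + (F + M) = 4 + F + M)
E = 15 (E = -3 + (-4*(-5) - 2) = -3 + (20 - 2) = -3 + 18 = 15)
H = -9 (H = 6 - 1*15 = 6 - 15 = -9)
Y = 81 (Y = (-9)² = 81)
(Y*38)*v(-5, 6) = (81*38)*(4 - 5 + 6) = 3078*5 = 15390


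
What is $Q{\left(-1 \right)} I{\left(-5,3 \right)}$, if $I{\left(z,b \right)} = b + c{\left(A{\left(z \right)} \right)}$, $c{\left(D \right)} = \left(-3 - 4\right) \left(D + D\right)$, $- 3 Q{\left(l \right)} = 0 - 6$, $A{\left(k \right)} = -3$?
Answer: $90$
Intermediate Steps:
$Q{\left(l \right)} = 2$ ($Q{\left(l \right)} = - \frac{0 - 6}{3} = \left(- \frac{1}{3}\right) \left(-6\right) = 2$)
$c{\left(D \right)} = - 14 D$ ($c{\left(D \right)} = - 7 \cdot 2 D = - 14 D$)
$I{\left(z,b \right)} = 42 + b$ ($I{\left(z,b \right)} = b - -42 = b + 42 = 42 + b$)
$Q{\left(-1 \right)} I{\left(-5,3 \right)} = 2 \left(42 + 3\right) = 2 \cdot 45 = 90$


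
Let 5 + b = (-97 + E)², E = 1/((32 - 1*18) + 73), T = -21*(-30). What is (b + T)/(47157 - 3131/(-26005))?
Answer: 1974571846345/9282023013204 ≈ 0.21273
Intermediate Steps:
T = 630
E = 1/87 (E = 1/((32 - 18) + 73) = 1/(14 + 73) = 1/87 ≈ 0.011494)
b = 71161999/7569 (b = -5 + (-97 + 1/87)² = -5 + (-8438/87)² = -5 + 71199844/7569 = 71161999/7569 ≈ 9401.8)
(b + T)/(47157 - 3131/(-26005)) = (71161999/7569 + 630)/(47157 - 3131/(-26005)) = 75930469/(7569*(47157 - 3131*(-1/26005))) = 75930469/(7569*(47157 + 3131/26005)) = 75930469/(7569*(1226320916/26005)) = (75930469/7569)*(26005/1226320916) = 1974571846345/9282023013204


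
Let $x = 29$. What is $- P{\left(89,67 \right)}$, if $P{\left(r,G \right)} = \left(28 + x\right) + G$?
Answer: $-124$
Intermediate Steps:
$P{\left(r,G \right)} = 57 + G$ ($P{\left(r,G \right)} = \left(28 + 29\right) + G = 57 + G$)
$- P{\left(89,67 \right)} = - (57 + 67) = \left(-1\right) 124 = -124$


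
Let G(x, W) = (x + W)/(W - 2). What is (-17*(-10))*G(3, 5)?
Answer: 1360/3 ≈ 453.33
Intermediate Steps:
G(x, W) = (W + x)/(-2 + W)
(-17*(-10))*G(3, 5) = (-17*(-10))*((5 + 3)/(-2 + 5)) = 170*(8/3) = 1360/3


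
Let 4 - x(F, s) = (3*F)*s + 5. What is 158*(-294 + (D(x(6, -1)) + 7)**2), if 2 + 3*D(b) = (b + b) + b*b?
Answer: 2006916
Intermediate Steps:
x(F, s) = -1 - 3*F*s (x(F, s) = 4 - ((3*F)*s + 5) = 4 - (3*F*s + 5) = 4 - (5 + 3*F*s) = 4 + (-5 - 3*F*s) = -1 - 3*F*s)
D(b) = -2/3 + b**2/3 + 2*b/3 (D(b) = -2/3 + ((b + b) + b*b)/3 = -2/3 + (2*b + b**2)/3 = -2/3 + (b**2 + 2*b)/3 = -2/3 + (b**2/3 + 2*b/3) = -2/3 + b**2/3 + 2*b/3)
158*(-294 + (D(x(6, -1)) + 7)**2) = 158*(-294 + ((-2/3 + (-1 - 3*6*(-1))**2/3 + 2*(-1 - 3*6*(-1))/3) + 7)**2) = 158*(-294 + ((-2/3 + (-1 + 18)**2/3 + 2*(-1 + 18)/3) + 7)**2) = 158*(-294 + ((-2/3 + (1/3)*17**2 + (2/3)*17) + 7)**2) = 158*(-294 + ((-2/3 + (1/3)*289 + 34/3) + 7)**2) = 158*(-294 + ((-2/3 + 289/3 + 34/3) + 7)**2) = 158*(-294 + (107 + 7)**2) = 158*(-294 + 114**2) = 158*(-294 + 12996) = 158*12702 = 2006916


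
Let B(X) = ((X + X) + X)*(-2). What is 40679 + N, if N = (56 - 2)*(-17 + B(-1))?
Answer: 40085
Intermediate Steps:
B(X) = -6*X (B(X) = (2*X + X)*(-2) = (3*X)*(-2) = -6*X)
N = -594 (N = (56 - 2)*(-17 - 6*(-1)) = 54*(-17 + 6) = 54*(-11) = -594)
40679 + N = 40679 - 594 = 40085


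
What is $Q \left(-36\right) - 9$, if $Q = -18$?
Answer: $639$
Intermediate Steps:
$Q \left(-36\right) - 9 = \left(-18\right) \left(-36\right) - 9 = 648 - 9 = 639$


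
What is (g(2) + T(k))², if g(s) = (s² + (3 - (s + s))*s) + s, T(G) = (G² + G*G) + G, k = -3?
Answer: 361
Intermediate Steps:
T(G) = G + 2*G² (T(G) = (G² + G²) + G = 2*G² + G = G + 2*G²)
g(s) = s + s² + s*(3 - 2*s) (g(s) = (s² + (3 - 2*s)*s) + s = (s² + s*(3 - 2*s)) + s = s + s² + s*(3 - 2*s))
(g(2) + T(k))² = (2*(4 - 1*2) - 3*(1 + 2*(-3)))² = (2*(4 - 2) - 3*(1 - 6))² = (2*2 - 3*(-5))² = (4 + 15)² = 19² = 361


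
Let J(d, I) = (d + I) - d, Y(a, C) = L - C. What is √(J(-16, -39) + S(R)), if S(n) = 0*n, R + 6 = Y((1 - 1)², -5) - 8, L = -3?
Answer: I*√39 ≈ 6.245*I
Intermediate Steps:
Y(a, C) = -3 - C
J(d, I) = I (J(d, I) = (I + d) - d = I)
R = -12 (R = -6 + ((-3 - 1*(-5)) - 8) = -6 + ((-3 + 5) - 8) = -6 + (2 - 8) = -6 - 6 = -12)
S(n) = 0
√(J(-16, -39) + S(R)) = √(-39 + 0) = √(-39) = I*√39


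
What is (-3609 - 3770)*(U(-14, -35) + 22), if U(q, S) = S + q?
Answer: 199233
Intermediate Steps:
(-3609 - 3770)*(U(-14, -35) + 22) = (-3609 - 3770)*((-35 - 14) + 22) = -7379*(-49 + 22) = -7379*(-27) = 199233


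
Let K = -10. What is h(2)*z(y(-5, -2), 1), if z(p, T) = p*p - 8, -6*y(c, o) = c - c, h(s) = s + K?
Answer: 64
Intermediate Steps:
h(s) = -10 + s (h(s) = s - 10 = -10 + s)
y(c, o) = 0 (y(c, o) = -(c - c)/6 = -1/6*0 = 0)
z(p, T) = -8 + p**2 (z(p, T) = p**2 - 8 = -8 + p**2)
h(2)*z(y(-5, -2), 1) = (-10 + 2)*(-8 + 0**2) = -8*(-8 + 0) = -8*(-8) = 64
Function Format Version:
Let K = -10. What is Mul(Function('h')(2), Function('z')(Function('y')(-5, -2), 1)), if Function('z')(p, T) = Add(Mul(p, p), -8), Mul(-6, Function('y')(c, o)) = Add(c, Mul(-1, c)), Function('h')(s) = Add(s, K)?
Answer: 64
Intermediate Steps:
Function('h')(s) = Add(-10, s) (Function('h')(s) = Add(s, -10) = Add(-10, s))
Function('y')(c, o) = 0 (Function('y')(c, o) = Mul(Rational(-1, 6), Add(c, Mul(-1, c))) = Mul(Rational(-1, 6), 0) = 0)
Function('z')(p, T) = Add(-8, Pow(p, 2)) (Function('z')(p, T) = Add(Pow(p, 2), -8) = Add(-8, Pow(p, 2)))
Mul(Function('h')(2), Function('z')(Function('y')(-5, -2), 1)) = Mul(Add(-10, 2), Add(-8, Pow(0, 2))) = Mul(-8, Add(-8, 0)) = Mul(-8, -8) = 64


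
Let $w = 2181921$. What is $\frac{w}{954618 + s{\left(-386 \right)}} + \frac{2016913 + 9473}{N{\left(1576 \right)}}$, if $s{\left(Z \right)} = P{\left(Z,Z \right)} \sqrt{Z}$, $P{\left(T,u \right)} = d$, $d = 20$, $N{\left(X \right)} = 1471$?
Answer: $\frac{924850377965010951}{670257972878302} - \frac{10909605 i \sqrt{386}}{227823920081} \approx 1379.8 - 0.00094081 i$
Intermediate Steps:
$P{\left(T,u \right)} = 20$
$s{\left(Z \right)} = 20 \sqrt{Z}$
$\frac{w}{954618 + s{\left(-386 \right)}} + \frac{2016913 + 9473}{N{\left(1576 \right)}} = \frac{2181921}{954618 + 20 \sqrt{-386}} + \frac{2016913 + 9473}{1471} = \frac{2181921}{954618 + 20 i \sqrt{386}} + 2026386 \cdot \frac{1}{1471} = \frac{2181921}{954618 + 20 i \sqrt{386}} + \frac{2026386}{1471} = \frac{2026386}{1471} + \frac{2181921}{954618 + 20 i \sqrt{386}}$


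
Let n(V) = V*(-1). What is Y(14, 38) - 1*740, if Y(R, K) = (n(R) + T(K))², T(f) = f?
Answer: -164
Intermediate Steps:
n(V) = -V
Y(R, K) = (K - R)² (Y(R, K) = (-R + K)² = (K - R)²)
Y(14, 38) - 1*740 = (38 - 1*14)² - 1*740 = (38 - 14)² - 740 = 24² - 740 = 576 - 740 = -164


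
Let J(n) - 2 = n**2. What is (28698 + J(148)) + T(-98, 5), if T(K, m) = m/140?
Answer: 1416913/28 ≈ 50604.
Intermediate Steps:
T(K, m) = m/140 (T(K, m) = m*(1/140) = m/140)
J(n) = 2 + n**2
(28698 + J(148)) + T(-98, 5) = (28698 + (2 + 148**2)) + (1/140)*5 = (28698 + (2 + 21904)) + 1/28 = (28698 + 21906) + 1/28 = 50604 + 1/28 = 1416913/28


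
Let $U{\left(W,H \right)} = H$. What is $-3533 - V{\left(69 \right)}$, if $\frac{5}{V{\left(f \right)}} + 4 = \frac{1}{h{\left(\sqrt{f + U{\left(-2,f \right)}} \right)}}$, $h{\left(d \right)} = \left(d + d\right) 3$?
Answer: $- \frac{280728211}{79487} + \frac{30 \sqrt{138}}{79487} \approx -3531.7$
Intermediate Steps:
$h{\left(d \right)} = 6 d$ ($h{\left(d \right)} = 2 d 3 = 6 d$)
$V{\left(f \right)} = \frac{5}{-4 + \frac{\sqrt{2}}{12 \sqrt{f}}}$ ($V{\left(f \right)} = \frac{5}{-4 + \frac{1}{6 \sqrt{f + f}}} = \frac{5}{-4 + \frac{1}{6 \sqrt{2 f}}} = \frac{5}{-4 + \frac{1}{6 \sqrt{2} \sqrt{f}}} = \frac{5}{-4 + \frac{\sqrt{2}}{12 \sqrt{f}}}$)
$-3533 - V{\left(69 \right)} = -3533 - - \frac{30 \sqrt{2} \sqrt{69}}{-1 + 24 \sqrt{2} \sqrt{69}} = -3533 - - \frac{30 \sqrt{2} \sqrt{69}}{-1 + 24 \sqrt{138}} = -3533 - - \frac{30 \sqrt{138}}{-1 + 24 \sqrt{138}} = -3533 + \frac{30 \sqrt{138}}{-1 + 24 \sqrt{138}}$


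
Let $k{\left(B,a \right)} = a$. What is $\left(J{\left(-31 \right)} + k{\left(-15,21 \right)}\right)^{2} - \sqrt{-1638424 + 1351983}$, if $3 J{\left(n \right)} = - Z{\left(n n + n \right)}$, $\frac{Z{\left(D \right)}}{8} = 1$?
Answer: $\frac{3025}{9} - i \sqrt{286441} \approx 336.11 - 535.2 i$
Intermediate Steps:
$Z{\left(D \right)} = 8$ ($Z{\left(D \right)} = 8 \cdot 1 = 8$)
$J{\left(n \right)} = - \frac{8}{3}$ ($J{\left(n \right)} = \frac{\left(-1\right) 8}{3} = \frac{1}{3} \left(-8\right) = - \frac{8}{3}$)
$\left(J{\left(-31 \right)} + k{\left(-15,21 \right)}\right)^{2} - \sqrt{-1638424 + 1351983} = \left(- \frac{8}{3} + 21\right)^{2} - \sqrt{-1638424 + 1351983} = \left(\frac{55}{3}\right)^{2} - \sqrt{-286441} = \frac{3025}{9} - i \sqrt{286441}$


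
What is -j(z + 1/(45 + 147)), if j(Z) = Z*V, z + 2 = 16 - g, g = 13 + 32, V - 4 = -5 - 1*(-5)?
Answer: 5951/48 ≈ 123.98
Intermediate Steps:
V = 4 (V = 4 + (-5 - 1*(-5)) = 4 + (-5 + 5) = 4 + 0 = 4)
g = 45
z = -31 (z = -2 + (16 - 1*45) = -2 + (16 - 45) = -2 - 29 = -31)
j(Z) = 4*Z (j(Z) = Z*4 = 4*Z)
-j(z + 1/(45 + 147)) = -4*(-31 + 1/(45 + 147)) = -4*(-31 + 1/192) = -4*(-5951)/192 = -1*(-5951/48) = 5951/48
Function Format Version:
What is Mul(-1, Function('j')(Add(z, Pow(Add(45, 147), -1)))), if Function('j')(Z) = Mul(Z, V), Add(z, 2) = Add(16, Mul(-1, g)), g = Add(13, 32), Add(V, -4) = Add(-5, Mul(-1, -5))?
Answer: Rational(5951, 48) ≈ 123.98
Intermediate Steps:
V = 4 (V = Add(4, Add(-5, Mul(-1, -5))) = Add(4, Add(-5, 5)) = Add(4, 0) = 4)
g = 45
z = -31 (z = Add(-2, Add(16, Mul(-1, 45))) = Add(-2, Add(16, -45)) = Add(-2, -29) = -31)
Function('j')(Z) = Mul(4, Z) (Function('j')(Z) = Mul(Z, 4) = Mul(4, Z))
Mul(-1, Function('j')(Add(z, Pow(Add(45, 147), -1)))) = Mul(-1, Mul(4, Add(-31, Pow(Add(45, 147), -1)))) = Mul(-1, Mul(4, Add(-31, Pow(192, -1)))) = Mul(-1, Mul(4, Add(-31, Rational(1, 192)))) = Mul(-1, Mul(4, Rational(-5951, 192))) = Mul(-1, Rational(-5951, 48)) = Rational(5951, 48)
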